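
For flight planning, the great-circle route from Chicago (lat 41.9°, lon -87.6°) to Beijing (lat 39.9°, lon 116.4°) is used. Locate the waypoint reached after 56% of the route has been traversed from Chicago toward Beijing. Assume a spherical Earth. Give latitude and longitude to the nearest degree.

≈ lat 75°, lon 168°

Write both endpoints as unit vectors p₁, p₂ with components (cos φ cos λ, cos φ sin λ, sin φ).
The central angle between the endpoints is δ = arccos(p₁·p₂) ≈ 1.664 rad (95.4°).
Interpolate at f = 0.56 with slerp weights a = sin((1−f)δ)/sin δ ≈ 0.671, b = sin(fδ)/sin δ ≈ 0.806.
p = a·p₁ + b·p₂ ≈ (-0.254, 0.055, 0.966); φ = arcsin(p_z) ≈ 74.93°, λ = atan2(p_y, p_x) ≈ 167.85°.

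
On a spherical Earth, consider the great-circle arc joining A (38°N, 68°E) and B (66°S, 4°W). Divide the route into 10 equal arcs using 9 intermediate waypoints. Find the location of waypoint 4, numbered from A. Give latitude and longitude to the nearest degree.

Write both endpoints as unit vectors p₁, p₂ with components (cos φ cos λ, cos φ sin λ, sin φ).
The central angle between the endpoints is δ = arccos(p₁·p₂) ≈ 2.053 rad (117.6°).
Interpolate at f = 4/10 with slerp weights a = sin((1−f)δ)/sin δ ≈ 1.064, b = sin(fδ)/sin δ ≈ 0.826.
p = a·p₁ + b·p₂ ≈ (0.649, 0.754, -0.099); φ = arcsin(p_z) ≈ -5.70°, λ = atan2(p_y, p_x) ≈ 49.27°.

≈ (6°S, 49°E)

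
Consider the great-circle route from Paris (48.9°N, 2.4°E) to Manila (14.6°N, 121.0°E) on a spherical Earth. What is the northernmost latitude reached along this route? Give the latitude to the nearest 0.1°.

≈ 55.8°N

The great circle lies in the plane with unit normal n̂ = (p₁ × p₂)/|p₁ × p₂|.
Here n̂_z ≈ +0.562; the vertex latitude is φ_max = arccos|n̂_z| ≈ 55.8°.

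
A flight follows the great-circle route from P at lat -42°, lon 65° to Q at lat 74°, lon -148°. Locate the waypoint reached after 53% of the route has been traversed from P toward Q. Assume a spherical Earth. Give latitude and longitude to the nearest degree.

From cos δ = sin φ₁ sin φ₂ + cos φ₁ cos φ₂ cos Δλ, the central angle is δ ≈ 2.524 rad (144.6°).
Interpolate at f = 0.53 with slerp weights a = sin((1−f)δ)/sin δ ≈ 1.600, b = sin(fδ)/sin δ ≈ 1.679.
p = a·p₁ + b·p₂ ≈ (0.110, 0.832, 0.544); φ = arcsin(p_z) ≈ 32.93°, λ = atan2(p_y, p_x) ≈ 82.48°.

≈ lat 33°, lon 82°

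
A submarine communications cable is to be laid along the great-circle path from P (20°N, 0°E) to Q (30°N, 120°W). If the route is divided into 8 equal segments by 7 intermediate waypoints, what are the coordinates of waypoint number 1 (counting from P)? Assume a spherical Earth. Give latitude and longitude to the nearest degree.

≈ (28°N, 11°W)

Convert each endpoint to a unit vector on the sphere (x = cos φ cos λ, y = cos φ sin λ, z = sin φ).
The central angle between the endpoints is δ = arccos(p₁·p₂) ≈ 1.809 rad (103.6°).
Interpolate at f = 1/8 with slerp weights a = sin((1−f)δ)/sin δ ≈ 1.029, b = sin(fδ)/sin δ ≈ 0.231.
p = a·p₁ + b·p₂ ≈ (0.867, -0.173, 0.467); φ = arcsin(p_z) ≈ 27.86°, λ = atan2(p_y, p_x) ≈ -11.29°.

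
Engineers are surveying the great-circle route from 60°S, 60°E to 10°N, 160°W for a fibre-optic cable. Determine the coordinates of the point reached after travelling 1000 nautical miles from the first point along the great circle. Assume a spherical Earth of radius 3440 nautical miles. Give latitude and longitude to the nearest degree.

The haversine formula gives a central angle δ ≈ 2.127 rad (121.8°) between the endpoints. The total great-circle distance is δ·R ≈ 2.127 × 3440 ≈ 7315 nmi, so the target fraction is f = 1000/7315 ≈ 0.137.
Interpolate at f ≈ 0.137 with slerp weights a = sin((1−f)δ)/sin δ ≈ 1.136, b = sin(fδ)/sin δ ≈ 0.337.
p = a·p₁ + b·p₂ ≈ (-0.028, 0.378, -0.925); φ = arcsin(p_z) ≈ -67.71°, λ = atan2(p_y, p_x) ≈ 94.27°.

≈ 68°S, 94°E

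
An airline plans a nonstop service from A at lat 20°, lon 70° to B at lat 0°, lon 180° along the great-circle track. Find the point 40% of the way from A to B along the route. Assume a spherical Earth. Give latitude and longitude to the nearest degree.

From cos δ = sin φ₁ sin φ₂ + cos φ₁ cos φ₂ cos Δλ, the central angle is δ ≈ 1.898 rad (108.7°).
Interpolate at f = 0.40 with slerp weights a = sin((1−f)δ)/sin δ ≈ 0.959, b = sin(fδ)/sin δ ≈ 0.727.
p = a·p₁ + b·p₂ ≈ (-0.419, 0.847, 0.328); φ = arcsin(p_z) ≈ 19.15°, λ = atan2(p_y, p_x) ≈ 116.31°.

≈ lat 19°, lon 116°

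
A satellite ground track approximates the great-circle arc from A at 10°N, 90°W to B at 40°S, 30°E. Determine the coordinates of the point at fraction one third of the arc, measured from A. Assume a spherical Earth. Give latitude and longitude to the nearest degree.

The haversine formula gives a central angle δ ≈ 2.082 rad (119.3°) between the endpoints.
Interpolate at f = 1/3 with slerp weights a = sin((1−f)δ)/sin δ ≈ 1.127, b = sin(fδ)/sin δ ≈ 0.733.
p = a·p₁ + b·p₂ ≈ (0.486, -0.829, -0.275); φ = arcsin(p_z) ≈ -15.99°, λ = atan2(p_y, p_x) ≈ -59.61°.

≈ 16°S, 60°W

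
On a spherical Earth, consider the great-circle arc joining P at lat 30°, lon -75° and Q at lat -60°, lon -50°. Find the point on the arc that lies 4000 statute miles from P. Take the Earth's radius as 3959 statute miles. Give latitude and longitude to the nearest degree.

The haversine formula gives a central angle δ ≈ 1.611 rad (92.3°) between the endpoints. The total great-circle distance is δ·R ≈ 1.611 × 3959 ≈ 6379 mi, so the target fraction is f = 4000/6379 ≈ 0.627.
Interpolate at f ≈ 0.627 with slerp weights a = sin((1−f)δ)/sin δ ≈ 0.566, b = sin(fδ)/sin δ ≈ 0.848.
p = a·p₁ + b·p₂ ≈ (0.399, -0.798, -0.451); φ = arcsin(p_z) ≈ -26.82°, λ = atan2(p_y, p_x) ≈ -63.42°.

≈ lat -27°, lon -63°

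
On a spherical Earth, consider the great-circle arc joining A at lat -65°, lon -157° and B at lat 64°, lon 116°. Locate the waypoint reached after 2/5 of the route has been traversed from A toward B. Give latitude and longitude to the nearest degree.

≈ lat -14°, lon 163°

From cos δ = sin φ₁ sin φ₂ + cos φ₁ cos φ₂ cos Δλ, the central angle is δ ≈ 2.506 rad (143.6°).
Interpolate at f = 2/5 with slerp weights a = sin((1−f)δ)/sin δ ≈ 1.681, b = sin(fδ)/sin δ ≈ 1.420.
p = a·p₁ + b·p₂ ≈ (-0.927, 0.282, -0.247); φ = arcsin(p_z) ≈ -14.32°, λ = atan2(p_y, p_x) ≈ 163.08°.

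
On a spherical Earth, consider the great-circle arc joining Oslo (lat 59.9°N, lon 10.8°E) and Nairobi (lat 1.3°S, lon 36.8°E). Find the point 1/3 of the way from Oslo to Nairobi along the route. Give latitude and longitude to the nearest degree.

Convert each endpoint to a unit vector on the sphere (x = cos φ cos λ, y = cos φ sin λ, z = sin φ).
The central angle between the endpoints is δ = arccos(p₁·p₂) ≈ 1.125 rad (64.5°).
Interpolate at f = 1/3 with slerp weights a = sin((1−f)δ)/sin δ ≈ 0.756, b = sin(fδ)/sin δ ≈ 0.406.
p = a·p₁ + b·p₂ ≈ (0.697, 0.314, 0.644); φ = arcsin(p_z) ≈ 40.12°, λ = atan2(p_y, p_x) ≈ 24.25°.

≈ lat 40°N, lon 24°E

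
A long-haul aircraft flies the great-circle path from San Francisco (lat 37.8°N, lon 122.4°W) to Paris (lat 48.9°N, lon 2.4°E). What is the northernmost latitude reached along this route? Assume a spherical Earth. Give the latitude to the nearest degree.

The great circle lies in the plane with unit normal n̂ = (p₁ × p₂)/|p₁ × p₂|.
Here n̂_z ≈ +0.432; the vertex latitude is φ_max = arccos|n̂_z| ≈ 64.4°.
Check via Clairaut: cos φ_max = |cos φ₁| · sin C = cos(37.8°)·sin(33.2°) ≈ 0.432, again giving ≈ 64.4°.

≈ 64°N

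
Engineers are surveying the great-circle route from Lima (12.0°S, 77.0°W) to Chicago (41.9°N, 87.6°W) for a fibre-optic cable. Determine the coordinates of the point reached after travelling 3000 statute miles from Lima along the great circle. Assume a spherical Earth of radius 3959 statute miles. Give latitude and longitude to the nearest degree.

Convert each endpoint to a unit vector on the sphere (x = cos φ cos λ, y = cos φ sin λ, z = sin φ).
The central angle between the endpoints is δ = arccos(p₁·p₂) ≈ 0.956 rad (54.8°). The total great-circle distance is δ·R ≈ 0.956 × 3959 ≈ 3785 mi, so the target fraction is f = 3000/3785 ≈ 0.793.
Interpolate at f ≈ 0.793 with slerp weights a = sin((1−f)δ)/sin δ ≈ 0.241, b = sin(fδ)/sin δ ≈ 0.841.
p = a·p₁ + b·p₂ ≈ (0.079, -0.855, 0.512); φ = arcsin(p_z) ≈ 30.78°, λ = atan2(p_y, p_x) ≈ -84.71°.

≈ (31°N, 85°W)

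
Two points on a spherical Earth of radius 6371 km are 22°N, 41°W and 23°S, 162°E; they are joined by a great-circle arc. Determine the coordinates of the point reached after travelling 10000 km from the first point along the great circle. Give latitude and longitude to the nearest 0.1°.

≈ 6.6°S, 128.3°W

The haversine formula gives a central angle δ ≈ 2.771 rad (158.7°) between the endpoints. The total great-circle distance is δ·R ≈ 2.771 × 6371 ≈ 17652 km, so the target fraction is f = 10000/17652 ≈ 0.567.
Interpolate at f ≈ 0.567 with slerp weights a = sin((1−f)δ)/sin δ ≈ 2.573, b = sin(fδ)/sin δ ≈ 2.759.
p = a·p₁ + b·p₂ ≈ (-0.615, -0.780, -0.114); φ = arcsin(p_z) ≈ -6.56°, λ = atan2(p_y, p_x) ≈ -128.26°.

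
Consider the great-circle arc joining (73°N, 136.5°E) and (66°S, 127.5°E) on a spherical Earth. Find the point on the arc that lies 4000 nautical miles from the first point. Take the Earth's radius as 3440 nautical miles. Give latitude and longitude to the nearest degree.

≈ (6°N, 131°E)

Write both endpoints as unit vectors p₁, p₂ with components (cos φ cos λ, cos φ sin λ, sin φ).
The central angle between the endpoints is δ = arccos(p₁·p₂) ≈ 2.428 rad (139.1°). The total great-circle distance is δ·R ≈ 2.428 × 3440 ≈ 8353 nmi, so the target fraction is f = 4000/8353 ≈ 0.479.
Interpolate at f ≈ 0.479 with slerp weights a = sin((1−f)δ)/sin δ ≈ 1.457, b = sin(fδ)/sin δ ≈ 1.403.
p = a·p₁ + b·p₂ ≈ (-0.656, 0.746, 0.112); φ = arcsin(p_z) ≈ 6.45°, λ = atan2(p_y, p_x) ≈ 131.35°.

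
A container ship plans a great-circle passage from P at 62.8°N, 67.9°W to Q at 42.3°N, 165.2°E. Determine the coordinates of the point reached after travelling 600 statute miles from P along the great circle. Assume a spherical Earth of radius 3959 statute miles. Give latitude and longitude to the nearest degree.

Write both endpoints as unit vectors p₁, p₂ with components (cos φ cos λ, cos φ sin λ, sin φ).
The central angle between the endpoints is δ = arccos(p₁·p₂) ≈ 1.164 rad (66.7°). The total great-circle distance is δ·R ≈ 1.164 × 3959 ≈ 4609 mi, so the target fraction is f = 600/4609 ≈ 0.130.
Interpolate at f ≈ 0.130 with slerp weights a = sin((1−f)δ)/sin δ ≈ 0.924, b = sin(fδ)/sin δ ≈ 0.164.
p = a·p₁ + b·p₂ ≈ (0.041, -0.360, 0.932); φ = arcsin(p_z) ≈ 68.75°, λ = atan2(p_y, p_x) ≈ -83.46°.

≈ 69°N, 83°W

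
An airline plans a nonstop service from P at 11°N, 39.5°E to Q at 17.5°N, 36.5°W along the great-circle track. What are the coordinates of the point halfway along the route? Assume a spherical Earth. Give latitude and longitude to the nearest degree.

≈ 18°N, 2°E

Write both endpoints as unit vectors p₁, p₂ with components (cos φ cos λ, cos φ sin λ, sin φ).
The central angle between the endpoints is δ = arccos(p₁·p₂) ≈ 1.283 rad (73.5°).
Interpolate at f = 1/2 with slerp weights a = sin((1−f)δ)/sin δ ≈ 0.624, b = sin(fδ)/sin δ ≈ 0.624.
p = a·p₁ + b·p₂ ≈ (0.951, 0.036, 0.307); φ = arcsin(p_z) ≈ 17.86°, λ = atan2(p_y, p_x) ≈ 2.15°.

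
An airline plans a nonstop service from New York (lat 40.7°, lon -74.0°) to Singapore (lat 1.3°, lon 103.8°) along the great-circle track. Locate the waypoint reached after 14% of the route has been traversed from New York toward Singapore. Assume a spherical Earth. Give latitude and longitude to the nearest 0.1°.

≈ lat 60.0°, lon -71.8°

Write both endpoints as unit vectors p₁, p₂ with components (cos φ cos λ, cos φ sin λ, sin φ).
The central angle between the endpoints is δ = arccos(p₁·p₂) ≈ 2.408 rad (138.0°).
Interpolate at f = 0.14 with slerp weights a = sin((1−f)δ)/sin δ ≈ 1.310, b = sin(fδ)/sin δ ≈ 0.494.
p = a·p₁ + b·p₂ ≈ (0.156, -0.476, 0.866); φ = arcsin(p_z) ≈ 59.97°, λ = atan2(p_y, p_x) ≈ -71.83°.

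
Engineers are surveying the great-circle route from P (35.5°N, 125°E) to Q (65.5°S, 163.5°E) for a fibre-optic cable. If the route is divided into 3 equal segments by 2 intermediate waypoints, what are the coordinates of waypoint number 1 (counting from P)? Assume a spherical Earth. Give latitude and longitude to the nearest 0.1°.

≈ (1.4°N, 133.9°E)

From cos δ = sin φ₁ sin φ₂ + cos φ₁ cos φ₂ cos Δλ, the central angle is δ ≈ 1.838 rad (105.3°).
Interpolate at f = 1/3 with slerp weights a = sin((1−f)δ)/sin δ ≈ 0.976, b = sin(fδ)/sin δ ≈ 0.596.
p = a·p₁ + b·p₂ ≈ (-0.693, 0.721, 0.024); φ = arcsin(p_z) ≈ 1.37°, λ = atan2(p_y, p_x) ≈ 133.86°.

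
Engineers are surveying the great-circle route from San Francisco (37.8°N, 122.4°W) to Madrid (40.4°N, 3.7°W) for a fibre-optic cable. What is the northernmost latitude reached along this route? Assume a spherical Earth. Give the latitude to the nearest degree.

≈ 58°N

The great circle lies in the plane with unit normal n̂ = (p₁ × p₂)/|p₁ × p₂|.
Here n̂_z ≈ +0.531; the vertex latitude is φ_max = arccos|n̂_z| ≈ 57.9°.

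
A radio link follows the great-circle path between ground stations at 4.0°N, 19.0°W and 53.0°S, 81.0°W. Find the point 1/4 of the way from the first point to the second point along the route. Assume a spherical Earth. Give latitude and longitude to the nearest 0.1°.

≈ 12.1°S, 29.6°W

Write both endpoints as unit vectors p₁, p₂ with components (cos φ cos λ, cos φ sin λ, sin φ).
The central angle between the endpoints is δ = arccos(p₁·p₂) ≈ 1.343 rad (76.9°).
Interpolate at f = 1/4 with slerp weights a = sin((1−f)δ)/sin δ ≈ 0.868, b = sin(fδ)/sin δ ≈ 0.338.
p = a·p₁ + b·p₂ ≈ (0.850, -0.483, -0.210); φ = arcsin(p_z) ≈ -12.10°, λ = atan2(p_y, p_x) ≈ -29.59°.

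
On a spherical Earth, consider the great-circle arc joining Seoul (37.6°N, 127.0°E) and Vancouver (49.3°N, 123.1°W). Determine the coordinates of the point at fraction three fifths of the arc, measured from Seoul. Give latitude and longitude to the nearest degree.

≈ (60°N, 172°W)

Convert each endpoint to a unit vector on the sphere (x = cos φ cos λ, y = cos φ sin λ, z = sin φ).
The central angle between the endpoints is δ = arccos(p₁·p₂) ≈ 1.280 rad (73.3°).
Interpolate at f = 3/5 with slerp weights a = sin((1−f)δ)/sin δ ≈ 0.511, b = sin(fδ)/sin δ ≈ 0.725.
p = a·p₁ + b·p₂ ≈ (-0.502, -0.073, 0.862); φ = arcsin(p_z) ≈ 59.52°, λ = atan2(p_y, p_x) ≈ -171.78°.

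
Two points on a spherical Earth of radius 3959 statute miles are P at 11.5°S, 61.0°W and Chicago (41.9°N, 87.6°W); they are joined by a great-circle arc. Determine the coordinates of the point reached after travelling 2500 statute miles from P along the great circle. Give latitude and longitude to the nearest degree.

≈ 22°N, 75°W

Write both endpoints as unit vectors p₁, p₂ with components (cos φ cos λ, cos φ sin λ, sin φ).
The central angle between the endpoints is δ = arccos(p₁·p₂) ≈ 1.025 rad (58.7°). The total great-circle distance is δ·R ≈ 1.025 × 3959 ≈ 4058 mi, so the target fraction is f = 2500/4058 ≈ 0.616.
Interpolate at f ≈ 0.616 with slerp weights a = sin((1−f)δ)/sin δ ≈ 0.449, b = sin(fδ)/sin δ ≈ 0.691.
p = a·p₁ + b·p₂ ≈ (0.235, -0.898, 0.372); φ = arcsin(p_z) ≈ 21.83°, λ = atan2(p_y, p_x) ≈ -75.36°.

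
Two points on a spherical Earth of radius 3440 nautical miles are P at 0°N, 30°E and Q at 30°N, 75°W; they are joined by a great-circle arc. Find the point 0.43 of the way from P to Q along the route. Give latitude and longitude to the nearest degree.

Write both endpoints as unit vectors p₁, p₂ with components (cos φ cos λ, cos φ sin λ, sin φ).
The central angle between the endpoints is δ = arccos(p₁·p₂) ≈ 1.797 rad (103.0°).
Interpolate at f = 0.43 with slerp weights a = sin((1−f)δ)/sin δ ≈ 0.877, b = sin(fδ)/sin δ ≈ 0.716.
p = a·p₁ + b·p₂ ≈ (0.920, -0.161, 0.358); φ = arcsin(p_z) ≈ 20.99°, λ = atan2(p_y, p_x) ≈ -9.92°.

≈ 21°N, 10°W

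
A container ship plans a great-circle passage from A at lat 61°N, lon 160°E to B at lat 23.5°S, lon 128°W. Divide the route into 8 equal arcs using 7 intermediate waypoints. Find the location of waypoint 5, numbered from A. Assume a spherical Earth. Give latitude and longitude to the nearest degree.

Write both endpoints as unit vectors p₁, p₂ with components (cos φ cos λ, cos φ sin λ, sin φ).
The central angle between the endpoints is δ = arccos(p₁·p₂) ≈ 1.784 rad (102.2°).
Interpolate at f = 5/8 with slerp weights a = sin((1−f)δ)/sin δ ≈ 0.634, b = sin(fδ)/sin δ ≈ 0.919.
p = a·p₁ + b·p₂ ≈ (-0.808, -0.559, 0.189); φ = arcsin(p_z) ≈ 10.87°, λ = atan2(p_y, p_x) ≈ -145.33°.

≈ lat 11°N, lon 145°W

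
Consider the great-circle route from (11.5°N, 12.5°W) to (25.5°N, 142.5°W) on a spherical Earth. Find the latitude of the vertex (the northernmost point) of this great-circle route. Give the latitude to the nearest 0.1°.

≈ 39.3°N

The great circle lies in the plane with unit normal n̂ = (p₁ × p₂)/|p₁ × p₂|.
Here n̂_z ≈ -0.774; the vertex latitude is φ_max = arccos|n̂_z| ≈ 39.3°.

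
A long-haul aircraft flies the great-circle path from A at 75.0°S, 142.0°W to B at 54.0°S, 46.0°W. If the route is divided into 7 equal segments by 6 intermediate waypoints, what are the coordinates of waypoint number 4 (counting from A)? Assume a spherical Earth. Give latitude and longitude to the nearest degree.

Convert each endpoint to a unit vector on the sphere (x = cos φ cos λ, y = cos φ sin λ, z = sin φ).
The central angle between the endpoints is δ = arccos(p₁·p₂) ≈ 0.699 rad (40.0°).
Interpolate at f = 4/7 with slerp weights a = sin((1−f)δ)/sin δ ≈ 0.459, b = sin(fδ)/sin δ ≈ 0.604.
p = a·p₁ + b·p₂ ≈ (0.153, -0.329, -0.932); φ = arcsin(p_z) ≈ -68.74°, λ = atan2(p_y, p_x) ≈ -65.00°.

≈ 69°S, 65°W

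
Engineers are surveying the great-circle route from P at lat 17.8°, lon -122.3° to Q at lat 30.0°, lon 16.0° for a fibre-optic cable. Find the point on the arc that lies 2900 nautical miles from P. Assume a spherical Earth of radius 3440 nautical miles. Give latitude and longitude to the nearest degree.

≈ lat 48°, lon -76°

Write both endpoints as unit vectors p₁, p₂ with components (cos φ cos λ, cos φ sin λ, sin φ).
The central angle between the endpoints is δ = arccos(p₁·p₂) ≈ 2.052 rad (117.6°). The total great-circle distance is δ·R ≈ 2.052 × 3440 ≈ 7059 nmi, so the target fraction is f = 2900/7059 ≈ 0.411.
Interpolate at f ≈ 0.411 with slerp weights a = sin((1−f)δ)/sin δ ≈ 1.055, b = sin(fδ)/sin δ ≈ 0.842.
p = a·p₁ + b·p₂ ≈ (0.164, -0.648, 0.744); φ = arcsin(p_z) ≈ 48.04°, λ = atan2(p_y, p_x) ≈ -75.76°.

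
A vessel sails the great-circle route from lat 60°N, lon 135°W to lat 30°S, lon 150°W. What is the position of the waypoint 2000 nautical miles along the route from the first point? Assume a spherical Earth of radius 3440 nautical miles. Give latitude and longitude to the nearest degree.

≈ lat 27°N, lon 143°W

Convert each endpoint to a unit vector on the sphere (x = cos φ cos λ, y = cos φ sin λ, z = sin φ).
The central angle between the endpoints is δ = arccos(p₁·p₂) ≈ 1.586 rad (90.8°). The total great-circle distance is δ·R ≈ 1.586 × 3440 ≈ 5454 nmi, so the target fraction is f = 2000/5454 ≈ 0.367.
Interpolate at f ≈ 0.367 with slerp weights a = sin((1−f)δ)/sin δ ≈ 0.844, b = sin(fδ)/sin δ ≈ 0.549.
p = a·p₁ + b·p₂ ≈ (-0.710, -0.536, 0.456); φ = arcsin(p_z) ≈ 27.14°, λ = atan2(p_y, p_x) ≈ -142.95°.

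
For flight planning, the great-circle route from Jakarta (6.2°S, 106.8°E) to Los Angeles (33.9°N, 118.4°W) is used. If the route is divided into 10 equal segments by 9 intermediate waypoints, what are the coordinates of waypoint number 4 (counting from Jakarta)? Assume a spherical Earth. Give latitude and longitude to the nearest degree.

Convert each endpoint to a unit vector on the sphere (x = cos φ cos λ, y = cos φ sin λ, z = sin φ).
The central angle between the endpoints is δ = arccos(p₁·p₂) ≈ 2.267 rad (129.9°).
Interpolate at f = 4/10 with slerp weights a = sin((1−f)δ)/sin δ ≈ 1.275, b = sin(fδ)/sin δ ≈ 1.027.
p = a·p₁ + b·p₂ ≈ (-0.772, 0.464, 0.435); φ = arcsin(p_z) ≈ 25.79°, λ = atan2(p_y, p_x) ≈ 149.00°.

≈ 26°N, 149°E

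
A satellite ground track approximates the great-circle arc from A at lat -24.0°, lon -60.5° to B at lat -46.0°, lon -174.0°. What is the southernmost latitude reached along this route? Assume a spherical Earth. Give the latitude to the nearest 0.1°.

The great circle lies in the plane with unit normal n̂ = (p₁ × p₂)/|p₁ × p₂|.
Here n̂_z ≈ -0.582; the vertex latitude is φ_max = arccos|n̂_z| ≈ 54.4°.
Check via Clairaut: cos φ_max = |cos φ₁| · sin C = cos(24.0°)·sin(140.4°) ≈ 0.582, again giving ≈ 54.4°.

≈ -54.4°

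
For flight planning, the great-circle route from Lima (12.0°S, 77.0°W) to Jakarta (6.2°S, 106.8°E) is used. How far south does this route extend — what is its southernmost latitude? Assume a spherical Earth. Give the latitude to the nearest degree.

≈ 78°S

The great circle lies in the plane with unit normal n̂ = (p₁ × p₂)/|p₁ × p₂|.
Here n̂_z ≈ -0.202; the vertex latitude is φ_max = arccos|n̂_z| ≈ 78.3°.
Check via Clairaut: cos φ_max = |cos φ₁| · sin C = cos(12.0°)·sin(168.1°) ≈ 0.202, again giving ≈ 78.3°.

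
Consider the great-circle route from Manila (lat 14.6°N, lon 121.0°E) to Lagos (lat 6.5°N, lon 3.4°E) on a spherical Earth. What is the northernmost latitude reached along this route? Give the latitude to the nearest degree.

≈ 20°N

The great circle lies in the plane with unit normal n̂ = (p₁ × p₂)/|p₁ × p₂|.
Here n̂_z ≈ -0.937; the vertex latitude is φ_max = arccos|n̂_z| ≈ 20.4°.
Check via Clairaut: cos φ_max = |cos φ₁| · sin C = cos(14.6°)·sin(75.6°) ≈ 0.937, again giving ≈ 20.4°.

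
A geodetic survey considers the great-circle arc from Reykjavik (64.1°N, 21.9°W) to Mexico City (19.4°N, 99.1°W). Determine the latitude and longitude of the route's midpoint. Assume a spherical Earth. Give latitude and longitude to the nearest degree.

Write both endpoints as unit vectors p₁, p₂ with components (cos φ cos λ, cos φ sin λ, sin φ).
The central angle between the endpoints is δ = arccos(p₁·p₂) ≈ 1.170 rad (67.0°).
Interpolate at f = 1/2 with slerp weights a = sin((1−f)δ)/sin δ ≈ 0.600, b = sin(fδ)/sin δ ≈ 0.600.
p = a·p₁ + b·p₂ ≈ (0.154, -0.656, 0.739); φ = arcsin(p_z) ≈ 47.62°, λ = atan2(p_y, p_x) ≈ -76.83°.

≈ (48°N, 77°W)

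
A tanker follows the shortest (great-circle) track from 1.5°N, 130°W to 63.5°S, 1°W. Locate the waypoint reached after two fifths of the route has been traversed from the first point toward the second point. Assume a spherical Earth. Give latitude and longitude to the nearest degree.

≈ 38°S, 112°W

The haversine formula gives a central angle δ ≈ 1.880 rad (107.7°) between the endpoints.
Interpolate at f = 2/5 with slerp weights a = sin((1−f)δ)/sin δ ≈ 0.948, b = sin(fδ)/sin δ ≈ 0.717.
p = a·p₁ + b·p₂ ≈ (-0.290, -0.732, -0.617); φ = arcsin(p_z) ≈ -38.09°, λ = atan2(p_y, p_x) ≈ -111.59°.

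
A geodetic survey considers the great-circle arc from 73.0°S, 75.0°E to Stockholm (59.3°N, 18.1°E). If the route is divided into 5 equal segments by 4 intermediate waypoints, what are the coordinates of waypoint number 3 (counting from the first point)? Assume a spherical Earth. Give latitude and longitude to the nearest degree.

≈ 6°N, 36°E

The haversine formula gives a central angle δ ≈ 2.405 rad (137.8°) between the endpoints.
Interpolate at f = 3/5 with slerp weights a = sin((1−f)δ)/sin δ ≈ 1.221, b = sin(fδ)/sin δ ≈ 1.476.
p = a·p₁ + b·p₂ ≈ (0.809, 0.579, 0.102); φ = arcsin(p_z) ≈ 5.84°, λ = atan2(p_y, p_x) ≈ 35.60°.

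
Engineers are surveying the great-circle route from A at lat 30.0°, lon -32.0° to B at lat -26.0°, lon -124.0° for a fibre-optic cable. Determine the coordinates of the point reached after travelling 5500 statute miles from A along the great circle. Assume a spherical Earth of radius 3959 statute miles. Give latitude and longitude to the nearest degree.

The haversine formula gives a central angle δ ≈ 1.820 rad (104.3°) between the endpoints. The total great-circle distance is δ·R ≈ 1.820 × 3959 ≈ 7204 mi, so the target fraction is f = 5500/7204 ≈ 0.763.
Interpolate at f ≈ 0.763 with slerp weights a = sin((1−f)δ)/sin δ ≈ 0.431, b = sin(fδ)/sin δ ≈ 1.015.
p = a·p₁ + b·p₂ ≈ (-0.194, -0.954, -0.230); φ = arcsin(p_z) ≈ -13.27°, λ = atan2(p_y, p_x) ≈ -101.49°.

≈ lat -13°, lon -101°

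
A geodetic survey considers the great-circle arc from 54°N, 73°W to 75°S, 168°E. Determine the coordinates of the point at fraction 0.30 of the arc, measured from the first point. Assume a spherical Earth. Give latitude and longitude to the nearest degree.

Convert each endpoint to a unit vector on the sphere (x = cos φ cos λ, y = cos φ sin λ, z = sin φ).
The central angle between the endpoints is δ = arccos(p₁·p₂) ≈ 2.597 rad (148.8°).
Interpolate at f = 0.30 with slerp weights a = sin((1−f)δ)/sin δ ≈ 1.871, b = sin(fδ)/sin δ ≈ 1.356.
p = a·p₁ + b·p₂ ≈ (-0.022, -0.979, 0.204); φ = arcsin(p_z) ≈ 11.78°, λ = atan2(p_y, p_x) ≈ -91.27°.

≈ 12°N, 91°W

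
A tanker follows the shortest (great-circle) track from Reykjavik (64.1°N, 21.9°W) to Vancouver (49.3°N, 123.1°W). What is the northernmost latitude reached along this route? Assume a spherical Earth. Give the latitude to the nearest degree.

The great circle lies in the plane with unit normal n̂ = (p₁ × p₂)/|p₁ × p₂|.
Here n̂_z ≈ -0.359; the vertex latitude is φ_max = arccos|n̂_z| ≈ 69.0°.
Check via Clairaut: cos φ_max = |cos φ₁| · sin C = cos(64.1°)·sin(55.2°) ≈ 0.359, again giving ≈ 69.0°.

≈ 69°N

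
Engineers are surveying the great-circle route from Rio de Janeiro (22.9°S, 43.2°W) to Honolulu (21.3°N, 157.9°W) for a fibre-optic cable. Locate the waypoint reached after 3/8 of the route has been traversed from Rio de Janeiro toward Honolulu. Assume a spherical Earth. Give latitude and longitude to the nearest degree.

Write both endpoints as unit vectors p₁, p₂ with components (cos φ cos λ, cos φ sin λ, sin φ).
The central angle between the endpoints is δ = arccos(p₁·p₂) ≈ 2.094 rad (120.0°).
Interpolate at f = 3/8 with slerp weights a = sin((1−f)δ)/sin δ ≈ 1.115, b = sin(fδ)/sin δ ≈ 0.816.
p = a·p₁ + b·p₂ ≈ (0.044, -0.990, -0.137); φ = arcsin(p_z) ≈ -7.90°, λ = atan2(p_y, p_x) ≈ -87.45°.

≈ 8°S, 87°W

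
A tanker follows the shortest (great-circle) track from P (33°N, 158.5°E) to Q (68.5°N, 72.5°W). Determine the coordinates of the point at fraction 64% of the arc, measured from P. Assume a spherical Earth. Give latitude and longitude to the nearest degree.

≈ (72°N, 156°W)

Write both endpoints as unit vectors p₁, p₂ with components (cos φ cos λ, cos φ sin λ, sin φ).
The central angle between the endpoints is δ = arccos(p₁·p₂) ≈ 1.252 rad (71.7°).
Interpolate at f = 0.64 with slerp weights a = sin((1−f)δ)/sin δ ≈ 0.459, b = sin(fδ)/sin δ ≈ 0.756.
p = a·p₁ + b·p₂ ≈ (-0.275, -0.123, 0.954); φ = arcsin(p_z) ≈ 72.48°, λ = atan2(p_y, p_x) ≈ -155.81°.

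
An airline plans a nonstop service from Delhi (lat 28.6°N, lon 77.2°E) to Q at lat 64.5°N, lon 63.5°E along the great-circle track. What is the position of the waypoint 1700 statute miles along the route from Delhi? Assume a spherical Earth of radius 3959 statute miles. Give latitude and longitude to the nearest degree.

≈ lat 53°N, lon 71°E

Convert each endpoint to a unit vector on the sphere (x = cos φ cos λ, y = cos φ sin λ, z = sin φ).
The central angle between the endpoints is δ = arccos(p₁·p₂) ≈ 0.645 rad (36.9°). The total great-circle distance is δ·R ≈ 0.645 × 3959 ≈ 2552 mi, so the target fraction is f = 1700/2552 ≈ 0.666.
Interpolate at f ≈ 0.666 with slerp weights a = sin((1−f)δ)/sin δ ≈ 0.355, b = sin(fδ)/sin δ ≈ 0.693.
p = a·p₁ + b·p₂ ≈ (0.202, 0.571, 0.795); φ = arcsin(p_z) ≈ 52.70°, λ = atan2(p_y, p_x) ≈ 70.51°.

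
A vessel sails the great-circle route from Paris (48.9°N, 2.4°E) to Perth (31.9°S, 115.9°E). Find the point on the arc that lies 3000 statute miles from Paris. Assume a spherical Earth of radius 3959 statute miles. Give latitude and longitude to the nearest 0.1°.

Write both endpoints as unit vectors p₁, p₂ with components (cos φ cos λ, cos φ sin λ, sin φ).
The central angle between the endpoints is δ = arccos(p₁·p₂) ≈ 2.240 rad (128.4°). The total great-circle distance is δ·R ≈ 2.240 × 3959 ≈ 8870 mi, so the target fraction is f = 3000/8870 ≈ 0.338.
Interpolate at f ≈ 0.338 with slerp weights a = sin((1−f)δ)/sin δ ≈ 1.271, b = sin(fδ)/sin δ ≈ 0.877.
p = a·p₁ + b·p₂ ≈ (0.509, 0.704, 0.494); φ = arcsin(p_z) ≈ 29.62°, λ = atan2(p_y, p_x) ≈ 54.13°.

≈ 29.6°N, 54.1°E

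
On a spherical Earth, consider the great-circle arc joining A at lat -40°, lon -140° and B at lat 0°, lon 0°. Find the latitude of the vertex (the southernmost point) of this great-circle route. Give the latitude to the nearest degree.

The great circle lies in the plane with unit normal n̂ = (p₁ × p₂)/|p₁ × p₂|.
Here n̂_z ≈ +0.608; the vertex latitude is φ_max = arccos|n̂_z| ≈ 52.5°.

≈ -53°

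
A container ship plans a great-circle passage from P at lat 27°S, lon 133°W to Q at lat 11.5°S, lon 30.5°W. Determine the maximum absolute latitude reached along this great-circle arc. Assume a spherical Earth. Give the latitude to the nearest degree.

The great circle lies in the plane with unit normal n̂ = (p₁ × p₂)/|p₁ × p₂|.
Here n̂_z ≈ +0.857; the vertex latitude is φ_max = arccos|n̂_z| ≈ 31.1°.
Check via Clairaut: cos φ_max = |cos φ₁| · sin C = cos(27.0°)·sin(106.0°) ≈ 0.857, again giving ≈ 31.1°.

≈ 31°S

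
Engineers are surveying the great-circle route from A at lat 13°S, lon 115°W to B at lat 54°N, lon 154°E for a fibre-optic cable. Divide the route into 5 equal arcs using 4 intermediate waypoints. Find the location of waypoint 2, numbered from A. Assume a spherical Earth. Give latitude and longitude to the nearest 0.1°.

≈ lat 19.6°N, lon 139.3°W

Convert each endpoint to a unit vector on the sphere (x = cos φ cos λ, y = cos φ sin λ, z = sin φ).
The central angle between the endpoints is δ = arccos(p₁·p₂) ≈ 1.764 rad (101.1°).
Interpolate at f = 2/5 with slerp weights a = sin((1−f)δ)/sin δ ≈ 0.888, b = sin(fδ)/sin δ ≈ 0.661.
p = a·p₁ + b·p₂ ≈ (-0.715, -0.614, 0.335); φ = arcsin(p_z) ≈ 19.56°, λ = atan2(p_y, p_x) ≈ -139.34°.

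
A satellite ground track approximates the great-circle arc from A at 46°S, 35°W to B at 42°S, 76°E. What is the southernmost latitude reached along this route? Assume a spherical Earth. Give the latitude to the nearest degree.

≈ 60°S

The great circle lies in the plane with unit normal n̂ = (p₁ × p₂)/|p₁ × p₂|.
Here n̂_z ≈ +0.505; the vertex latitude is φ_max = arccos|n̂_z| ≈ 59.7°.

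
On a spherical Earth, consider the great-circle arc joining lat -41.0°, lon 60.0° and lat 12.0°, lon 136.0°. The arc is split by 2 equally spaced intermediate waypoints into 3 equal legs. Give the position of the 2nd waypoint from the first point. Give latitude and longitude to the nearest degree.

≈ lat -8°, lon 115°

Write both endpoints as unit vectors p₁, p₂ with components (cos φ cos λ, cos φ sin λ, sin φ).
The central angle between the endpoints is δ = arccos(p₁·p₂) ≈ 1.529 rad (87.6°).
Interpolate at f = 2/3 with slerp weights a = sin((1−f)δ)/sin δ ≈ 0.488, b = sin(fδ)/sin δ ≈ 0.852.
p = a·p₁ + b·p₂ ≈ (-0.416, 0.898, -0.143); φ = arcsin(p_z) ≈ -8.23°, λ = atan2(p_y, p_x) ≈ 114.82°.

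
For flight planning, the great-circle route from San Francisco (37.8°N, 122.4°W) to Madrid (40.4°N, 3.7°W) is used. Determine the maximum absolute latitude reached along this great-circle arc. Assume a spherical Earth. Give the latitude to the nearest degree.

≈ 58°N

The great circle lies in the plane with unit normal n̂ = (p₁ × p₂)/|p₁ × p₂|.
Here n̂_z ≈ +0.531; the vertex latitude is φ_max = arccos|n̂_z| ≈ 57.9°.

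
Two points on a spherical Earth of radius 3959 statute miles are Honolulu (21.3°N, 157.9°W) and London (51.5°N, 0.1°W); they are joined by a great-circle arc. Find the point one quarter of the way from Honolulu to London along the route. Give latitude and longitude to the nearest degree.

≈ (46°N, 149°W)

Convert each endpoint to a unit vector on the sphere (x = cos φ cos λ, y = cos φ sin λ, z = sin φ).
The central angle between the endpoints is δ = arccos(p₁·p₂) ≈ 1.826 rad (104.6°).
Interpolate at f = 1/4 with slerp weights a = sin((1−f)δ)/sin δ ≈ 1.013, b = sin(fδ)/sin δ ≈ 0.456.
p = a·p₁ + b·p₂ ≈ (-0.591, -0.355, 0.724); φ = arcsin(p_z) ≈ 46.43°, λ = atan2(p_y, p_x) ≈ -148.95°.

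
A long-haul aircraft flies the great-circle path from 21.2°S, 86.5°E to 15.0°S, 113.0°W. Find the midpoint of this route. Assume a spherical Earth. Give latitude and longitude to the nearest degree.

≈ 62°S, 173°E

Write both endpoints as unit vectors p₁, p₂ with components (cos φ cos λ, cos φ sin λ, sin φ).
The central angle between the endpoints is δ = arccos(p₁·p₂) ≈ 2.427 rad (139.1°).
Interpolate at f = 1/2 with slerp weights a = sin((1−f)δ)/sin δ ≈ 1.429, b = sin(fδ)/sin δ ≈ 1.429.
p = a·p₁ + b·p₂ ≈ (-0.458, 0.059, -0.887); φ = arcsin(p_z) ≈ -62.49°, λ = atan2(p_y, p_x) ≈ 172.63°.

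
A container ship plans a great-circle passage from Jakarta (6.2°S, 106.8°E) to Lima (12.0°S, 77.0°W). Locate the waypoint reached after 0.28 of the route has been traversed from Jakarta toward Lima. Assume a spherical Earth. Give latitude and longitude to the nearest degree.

Convert each endpoint to a unit vector on the sphere (x = cos φ cos λ, y = cos φ sin λ, z = sin φ).
The central angle between the endpoints is δ = arccos(p₁·p₂) ≈ 2.817 rad (161.4°).
Interpolate at f = 0.28 with slerp weights a = sin((1−f)δ)/sin δ ≈ 2.814, b = sin(fδ)/sin δ ≈ 2.226.
p = a·p₁ + b·p₂ ≈ (-0.319, 0.557, -0.767); φ = arcsin(p_z) ≈ -50.06°, λ = atan2(p_y, p_x) ≈ 119.79°.

≈ 50°S, 120°E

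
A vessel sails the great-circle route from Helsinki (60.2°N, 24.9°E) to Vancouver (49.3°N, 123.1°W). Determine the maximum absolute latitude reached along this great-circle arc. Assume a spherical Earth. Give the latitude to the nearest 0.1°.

≈ 79.3°N

The great circle lies in the plane with unit normal n̂ = (p₁ × p₂)/|p₁ × p₂|.
Here n̂_z ≈ -0.186; the vertex latitude is φ_max = arccos|n̂_z| ≈ 79.3°.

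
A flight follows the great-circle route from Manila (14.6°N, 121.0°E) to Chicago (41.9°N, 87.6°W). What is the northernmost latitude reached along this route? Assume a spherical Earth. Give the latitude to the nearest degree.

≈ 67°N

The great circle lies in the plane with unit normal n̂ = (p₁ × p₂)/|p₁ × p₂|.
Here n̂_z ≈ +0.389; the vertex latitude is φ_max = arccos|n̂_z| ≈ 67.1°.
Check via Clairaut: cos φ_max = |cos φ₁| · sin C = cos(14.6°)·sin(23.7°) ≈ 0.389, again giving ≈ 67.1°.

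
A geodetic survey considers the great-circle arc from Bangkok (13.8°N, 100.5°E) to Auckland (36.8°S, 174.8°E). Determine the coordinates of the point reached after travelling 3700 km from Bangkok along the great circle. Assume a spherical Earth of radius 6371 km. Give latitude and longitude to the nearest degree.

≈ 8°S, 126°E

Write both endpoints as unit vectors p₁, p₂ with components (cos φ cos λ, cos φ sin λ, sin φ).
The central angle between the endpoints is δ = arccos(p₁·p₂) ≈ 1.503 rad (86.1°). The total great-circle distance is δ·R ≈ 1.503 × 6371 ≈ 9577 km, so the target fraction is f = 3700/9577 ≈ 0.386.
Interpolate at f ≈ 0.386 with slerp weights a = sin((1−f)δ)/sin δ ≈ 0.799, b = sin(fδ)/sin δ ≈ 0.550.
p = a·p₁ + b·p₂ ≈ (-0.580, 0.803, -0.139); φ = arcsin(p_z) ≈ -7.98°, λ = atan2(p_y, p_x) ≈ 125.84°.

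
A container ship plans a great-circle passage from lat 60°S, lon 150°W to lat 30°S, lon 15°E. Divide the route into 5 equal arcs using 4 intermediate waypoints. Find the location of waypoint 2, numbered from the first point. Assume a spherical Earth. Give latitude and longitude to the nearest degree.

The haversine formula gives a central angle δ ≈ 1.556 rad (89.2°) between the endpoints.
Interpolate at f = 2/5 with slerp weights a = sin((1−f)δ)/sin δ ≈ 0.804, b = sin(fδ)/sin δ ≈ 0.583.
p = a·p₁ + b·p₂ ≈ (0.140, -0.070, -0.988); φ = arcsin(p_z) ≈ -81.01°, λ = atan2(p_y, p_x) ≈ -26.71°.

≈ lat 81°S, lon 27°W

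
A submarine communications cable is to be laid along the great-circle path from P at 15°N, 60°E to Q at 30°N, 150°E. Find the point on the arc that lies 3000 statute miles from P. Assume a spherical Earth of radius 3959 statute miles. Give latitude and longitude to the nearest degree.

≈ 31°N, 104°E

Convert each endpoint to a unit vector on the sphere (x = cos φ cos λ, y = cos φ sin λ, z = sin φ).
The central angle between the endpoints is δ = arccos(p₁·p₂) ≈ 1.441 rad (82.6°). The total great-circle distance is δ·R ≈ 1.441 × 3959 ≈ 5705 mi, so the target fraction is f = 3000/5705 ≈ 0.526.
Interpolate at f ≈ 0.526 with slerp weights a = sin((1−f)δ)/sin δ ≈ 0.637, b = sin(fδ)/sin δ ≈ 0.693.
p = a·p₁ + b·p₂ ≈ (-0.212, 0.833, 0.511); φ = arcsin(p_z) ≈ 30.75°, λ = atan2(p_y, p_x) ≈ 104.31°.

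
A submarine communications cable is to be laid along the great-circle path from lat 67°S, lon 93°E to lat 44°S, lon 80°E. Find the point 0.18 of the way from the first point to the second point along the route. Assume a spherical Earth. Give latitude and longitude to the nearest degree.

The haversine formula gives a central angle δ ≈ 0.419 rad (24.0°) between the endpoints.
Interpolate at f = 0.18 with slerp weights a = sin((1−f)δ)/sin δ ≈ 0.828, b = sin(fδ)/sin δ ≈ 0.185.
p = a·p₁ + b·p₂ ≈ (0.006, 0.454, -0.891); φ = arcsin(p_z) ≈ -62.98°, λ = atan2(p_y, p_x) ≈ 89.22°.

≈ lat 63°S, lon 89°E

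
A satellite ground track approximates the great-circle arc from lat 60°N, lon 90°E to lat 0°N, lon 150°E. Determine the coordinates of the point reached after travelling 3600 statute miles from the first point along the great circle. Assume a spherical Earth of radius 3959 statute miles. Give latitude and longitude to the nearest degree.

≈ lat 21°N, lon 139°E

Convert each endpoint to a unit vector on the sphere (x = cos φ cos λ, y = cos φ sin λ, z = sin φ).
The central angle between the endpoints is δ = arccos(p₁·p₂) ≈ 1.318 rad (75.5°). The total great-circle distance is δ·R ≈ 1.318 × 3959 ≈ 5218 mi, so the target fraction is f = 3600/5218 ≈ 0.690.
Interpolate at f ≈ 0.690 with slerp weights a = sin((1−f)δ)/sin δ ≈ 0.411, b = sin(fδ)/sin δ ≈ 0.815.
p = a·p₁ + b·p₂ ≈ (-0.706, 0.613, 0.356); φ = arcsin(p_z) ≈ 20.83°, λ = atan2(p_y, p_x) ≈ 139.04°.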